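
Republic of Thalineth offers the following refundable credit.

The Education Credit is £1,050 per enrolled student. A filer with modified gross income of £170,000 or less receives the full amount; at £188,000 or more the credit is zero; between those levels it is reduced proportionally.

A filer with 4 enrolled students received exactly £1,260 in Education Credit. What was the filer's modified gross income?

£182,600

Full credit = 4 × £1,050 = £4,200.
£1,260 is 1,260/4,200 of the full £4,200, so 2,940/4,200 of the £18,000 range has been used: income = £170,000 + £18,000 × 2,940/4,200 = £182,600.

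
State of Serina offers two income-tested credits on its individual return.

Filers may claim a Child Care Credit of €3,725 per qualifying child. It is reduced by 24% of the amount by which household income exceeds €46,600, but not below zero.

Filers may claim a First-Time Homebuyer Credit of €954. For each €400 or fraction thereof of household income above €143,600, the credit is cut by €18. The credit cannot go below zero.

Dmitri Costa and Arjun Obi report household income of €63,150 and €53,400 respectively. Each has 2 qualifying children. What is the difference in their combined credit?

Dmitri (€63,150): Child Care Credit: base = 2 × €3,725 = €7,450. 24% of the €16,550 excess over €46,600 is €3,972; credit = €7,450 − €3,972 = €3,478. First-Time Homebuyer Credit: €63,150 is at or below the €143,600 threshold, so the full €954 applies. total €3,478 + €954 = €4,432
Arjun (€53,400): Child Care Credit: base = 2 × €3,725 = €7,450. 24% of the €6,800 excess over €46,600 is €1,632; credit = €7,450 − €1,632 = €5,818. First-Time Homebuyer Credit: €53,400 is at or below the €143,600 threshold, so the full €954 applies. total €5,818 + €954 = €6,772
Difference: |€4,432 − €6,772| = €2,340.

€2,340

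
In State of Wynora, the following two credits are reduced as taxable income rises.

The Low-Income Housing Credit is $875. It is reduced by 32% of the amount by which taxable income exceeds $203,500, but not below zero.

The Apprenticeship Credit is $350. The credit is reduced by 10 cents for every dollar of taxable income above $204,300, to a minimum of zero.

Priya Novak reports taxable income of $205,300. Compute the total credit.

$549

Low-Income Housing Credit: 32% of the $1,800 excess over $203,500 is $576; credit = $875 − $576 = $299.
Apprenticeship Credit: 10% of the $1,000 excess over $204,300 is $100; credit = $350 − $100 = $250.
Total: $299 + $250 = $549.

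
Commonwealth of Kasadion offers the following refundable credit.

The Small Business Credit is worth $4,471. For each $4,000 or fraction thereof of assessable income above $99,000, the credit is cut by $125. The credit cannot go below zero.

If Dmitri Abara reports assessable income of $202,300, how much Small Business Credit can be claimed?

Small Business Credit: income exceeds $99,000 by $103,300, which is 26 full-or-partial $4,000 increments; reduction = 26 × $125 = $3,250, leaving $1,221.

$1,221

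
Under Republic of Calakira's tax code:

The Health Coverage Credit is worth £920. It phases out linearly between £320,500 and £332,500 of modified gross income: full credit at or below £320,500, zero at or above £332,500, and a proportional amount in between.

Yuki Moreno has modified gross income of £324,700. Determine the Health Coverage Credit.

Health Coverage Credit: £324,700 is £4,200 into a £12,000 phase-out range, leaving 7,800/12,000 of the credit: £920 × 7,800/12,000 = £598.

£598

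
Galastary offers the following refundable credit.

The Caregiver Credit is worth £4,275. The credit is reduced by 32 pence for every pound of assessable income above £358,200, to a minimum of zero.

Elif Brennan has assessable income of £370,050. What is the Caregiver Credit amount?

Caregiver Credit: 32% of the £11,850 excess over £358,200 is £3,792; credit = £4,275 − £3,792 = £483.

£483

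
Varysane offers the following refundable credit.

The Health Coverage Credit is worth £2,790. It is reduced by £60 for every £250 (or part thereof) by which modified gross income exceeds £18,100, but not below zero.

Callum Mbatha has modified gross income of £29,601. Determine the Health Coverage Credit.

Health Coverage Credit: income exceeds £18,100 by £11,501 → 47 increments × £60 = £2,820 ≥ base, so the credit is £0.

£0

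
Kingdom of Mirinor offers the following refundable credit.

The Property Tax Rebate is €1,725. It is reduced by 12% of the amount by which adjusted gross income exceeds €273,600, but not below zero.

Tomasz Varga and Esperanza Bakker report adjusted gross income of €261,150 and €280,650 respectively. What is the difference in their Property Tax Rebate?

€846

Tomasz (€261,150): Property Tax Rebate: €261,150 is at or below the €273,600 threshold, so the full €1,725 applies.
Esperanza (€280,650): Property Tax Rebate: 12% of the €7,050 excess over €273,600 is €846; credit = €1,725 − €846 = €879.
Difference: |€1,725 − €879| = €846.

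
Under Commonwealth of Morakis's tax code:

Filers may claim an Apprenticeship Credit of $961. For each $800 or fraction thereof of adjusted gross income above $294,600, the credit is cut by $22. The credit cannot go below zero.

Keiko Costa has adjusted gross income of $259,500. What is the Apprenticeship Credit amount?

Apprenticeship Credit: $259,500 is at or below the $294,600 threshold, so the full $961 applies.

$961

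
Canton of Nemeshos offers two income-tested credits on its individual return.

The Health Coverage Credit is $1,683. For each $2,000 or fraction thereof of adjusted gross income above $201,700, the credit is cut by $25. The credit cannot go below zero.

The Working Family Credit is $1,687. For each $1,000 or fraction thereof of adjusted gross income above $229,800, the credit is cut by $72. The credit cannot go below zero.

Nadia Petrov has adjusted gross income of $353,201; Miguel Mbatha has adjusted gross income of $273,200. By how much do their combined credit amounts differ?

Nadia ($353,201): Health Coverage Credit: income exceeds $201,700 by $151,501 → 76 increments × $25 = $1,900 ≥ base, so the credit is $0. Working Family Credit: income exceeds $229,800 by $123,401 → 124 increments × $72 = $8,928 ≥ base, so the credit is $0. total $0 + $0 = $0
Miguel ($273,200): Health Coverage Credit: income exceeds $201,700 by $71,500, which is 36 full-or-partial $2,000 increments; reduction = 36 × $25 = $900, leaving $783. Working Family Credit: income exceeds $229,800 by $43,400 → 44 increments × $72 = $3,168 ≥ base, so the credit is $0. total $783 + $0 = $783
Difference: |$0 − $783| = $783.

$783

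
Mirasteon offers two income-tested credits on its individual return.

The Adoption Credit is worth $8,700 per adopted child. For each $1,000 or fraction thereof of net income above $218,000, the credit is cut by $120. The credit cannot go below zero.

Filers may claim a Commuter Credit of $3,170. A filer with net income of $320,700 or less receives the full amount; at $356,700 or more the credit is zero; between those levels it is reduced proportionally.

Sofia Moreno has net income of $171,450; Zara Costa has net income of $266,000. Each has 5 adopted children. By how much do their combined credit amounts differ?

$5,760

Sofia ($171,450): Adoption Credit: base = 5 × $8,700 = $43,500. $171,450 is at or below the $218,000 threshold, so the full $43,500 applies. Commuter Credit: $171,450 is at or below the $320,700 threshold, so the full $3,170 applies. total $43,500 + $3,170 = $46,670
Zara ($266,000): Adoption Credit: base = 5 × $8,700 = $43,500. income exceeds $218,000 by $48,000, which is 48 full-or-partial $1,000 increments; reduction = 48 × $120 = $5,760, leaving $37,740. Commuter Credit: $266,000 is at or below the $320,700 threshold, so the full $3,170 applies. total $37,740 + $3,170 = $40,910
Difference: |$46,670 − $40,910| = $5,760.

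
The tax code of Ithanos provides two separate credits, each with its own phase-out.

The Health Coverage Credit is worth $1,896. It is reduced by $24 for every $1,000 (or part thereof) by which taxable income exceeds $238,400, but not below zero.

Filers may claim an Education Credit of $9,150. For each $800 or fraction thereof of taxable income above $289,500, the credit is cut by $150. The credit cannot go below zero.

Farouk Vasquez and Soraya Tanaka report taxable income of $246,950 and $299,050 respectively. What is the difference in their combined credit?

Farouk ($246,950): Health Coverage Credit: income exceeds $238,400 by $8,550, which is 9 full-or-partial $1,000 increments; reduction = 9 × $24 = $216, leaving $1,680. Education Credit: $246,950 is at or below the $289,500 threshold, so the full $9,150 applies. total $1,680 + $9,150 = $10,830
Soraya ($299,050): Health Coverage Credit: income exceeds $238,400 by $60,650, which is 61 full-or-partial $1,000 increments; reduction = 61 × $24 = $1,464, leaving $432. Education Credit: income exceeds $289,500 by $9,550, which is 12 full-or-partial $800 increments; reduction = 12 × $150 = $1,800, leaving $7,350. total $432 + $7,350 = $7,782
Difference: |$10,830 − $7,782| = $3,048.

$3,048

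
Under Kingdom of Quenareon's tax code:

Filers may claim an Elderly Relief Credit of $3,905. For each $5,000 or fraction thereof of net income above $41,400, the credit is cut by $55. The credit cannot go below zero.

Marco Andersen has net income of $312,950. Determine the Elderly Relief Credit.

Elderly Relief Credit: income exceeds $41,400 by $271,550, which is 55 full-or-partial $5,000 increments; reduction = 55 × $55 = $3,025, leaving $880.

$880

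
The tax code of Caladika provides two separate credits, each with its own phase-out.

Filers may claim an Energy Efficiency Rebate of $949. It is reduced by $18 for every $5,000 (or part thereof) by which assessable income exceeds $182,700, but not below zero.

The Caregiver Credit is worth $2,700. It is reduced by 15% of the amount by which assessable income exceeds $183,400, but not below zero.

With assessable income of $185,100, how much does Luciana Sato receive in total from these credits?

Energy Efficiency Rebate: income exceeds $182,700 by $2,400, which is 1 full-or-partial $5,000 increment; reduction = 1 × $18 = $18, leaving $931.
Caregiver Credit: 15% of the $1,700 excess over $183,400 is $255; credit = $2,700 − $255 = $2,445.
Total: $931 + $2,445 = $3,376.

$3,376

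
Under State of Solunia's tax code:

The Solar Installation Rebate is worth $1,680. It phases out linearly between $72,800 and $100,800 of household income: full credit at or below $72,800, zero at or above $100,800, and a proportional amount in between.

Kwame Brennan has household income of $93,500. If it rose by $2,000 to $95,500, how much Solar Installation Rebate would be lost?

$120

At $93,500 — $93,500 is $20,700 into a $28,000 phase-out range, leaving 7,300/28,000 of the credit: $1,680 × 7,300/28,000 = $438.
At $95,500 — $95,500 is $22,700 into a $28,000 phase-out range, leaving 5,300/28,000 of the credit: $1,680 × 5,300/28,000 = $318.
Lost: $438 − $318 = $120.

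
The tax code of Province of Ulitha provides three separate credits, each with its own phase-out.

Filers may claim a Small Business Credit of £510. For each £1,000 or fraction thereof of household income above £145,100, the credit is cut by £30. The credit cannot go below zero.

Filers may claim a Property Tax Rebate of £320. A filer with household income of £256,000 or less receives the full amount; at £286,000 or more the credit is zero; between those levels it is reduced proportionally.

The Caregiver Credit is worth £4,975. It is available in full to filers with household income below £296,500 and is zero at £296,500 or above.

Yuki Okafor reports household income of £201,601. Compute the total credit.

Small Business Credit: income exceeds £145,100 by £56,501 → 57 increments × £30 = £1,710 ≥ base, so the credit is £0.
Property Tax Rebate: £201,601 is at or below the £256,000 threshold, so the full £320 applies.
Caregiver Credit: £201,601 is below the £296,500 cutoff, so the full £4,975 applies.
Total: £0 + £320 + £4,975 = £5,295.

£5,295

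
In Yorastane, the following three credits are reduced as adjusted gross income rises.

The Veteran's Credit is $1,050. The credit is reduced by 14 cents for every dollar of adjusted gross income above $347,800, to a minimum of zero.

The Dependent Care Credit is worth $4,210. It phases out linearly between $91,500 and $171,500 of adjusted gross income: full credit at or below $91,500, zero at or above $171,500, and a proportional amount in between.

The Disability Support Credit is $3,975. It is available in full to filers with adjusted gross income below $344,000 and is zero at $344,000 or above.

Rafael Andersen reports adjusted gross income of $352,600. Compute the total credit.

Veteran's Credit: 14% of the $4,800 excess over $347,800 is $672; credit = $1,050 − $672 = $378.
Dependent Care Credit: $352,600 is at or above $171,500, so the credit is $0.
Disability Support Credit: $352,600 meets or exceeds the $344,000 cutoff, so the credit is $0.
Total: $378 + $0 + $0 = $378.

$378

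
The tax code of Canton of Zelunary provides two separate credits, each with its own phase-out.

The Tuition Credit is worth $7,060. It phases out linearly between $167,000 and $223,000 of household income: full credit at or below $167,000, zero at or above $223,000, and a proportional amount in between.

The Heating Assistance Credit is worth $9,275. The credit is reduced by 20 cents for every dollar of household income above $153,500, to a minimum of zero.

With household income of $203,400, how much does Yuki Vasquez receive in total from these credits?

Tuition Credit: $203,400 is $36,400 into a $56,000 phase-out range, leaving 19,600/56,000 of the credit: $7,060 × 19,600/56,000 = $2,471.
Heating Assistance Credit: 20% of the $49,900 excess over $153,500 is $9,980 ≥ base, so the credit is $0.
Total: $2,471 + $0 = $2,471.

$2,471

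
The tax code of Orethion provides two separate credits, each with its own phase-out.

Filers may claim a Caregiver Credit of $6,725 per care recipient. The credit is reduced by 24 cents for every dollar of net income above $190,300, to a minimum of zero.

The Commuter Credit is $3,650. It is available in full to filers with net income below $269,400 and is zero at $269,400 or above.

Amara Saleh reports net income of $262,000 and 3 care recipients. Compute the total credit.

$6,617

Caregiver Credit: base = 3 × $6,725 = $20,175. 24% of the $71,700 excess over $190,300 is $17,208; credit = $20,175 − $17,208 = $2,967.
Commuter Credit: $262,000 is below the $269,400 cutoff, so the full $3,650 applies.
Total: $2,967 + $3,650 = $6,617.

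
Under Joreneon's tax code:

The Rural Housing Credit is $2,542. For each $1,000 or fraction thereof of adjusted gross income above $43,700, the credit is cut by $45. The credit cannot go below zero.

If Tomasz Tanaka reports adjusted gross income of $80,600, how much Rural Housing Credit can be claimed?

$877

Rural Housing Credit: income exceeds $43,700 by $36,900, which is 37 full-or-partial $1,000 increments; reduction = 37 × $45 = $1,665, leaving $877.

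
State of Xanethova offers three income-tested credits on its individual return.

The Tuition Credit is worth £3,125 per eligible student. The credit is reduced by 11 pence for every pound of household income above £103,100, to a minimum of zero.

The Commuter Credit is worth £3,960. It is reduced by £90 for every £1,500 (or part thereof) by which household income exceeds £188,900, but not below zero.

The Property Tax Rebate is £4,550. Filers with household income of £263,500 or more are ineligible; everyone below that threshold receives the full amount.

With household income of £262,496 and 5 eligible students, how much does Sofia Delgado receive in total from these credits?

£4,550

Tuition Credit: base = 5 × £3,125 = £15,625. 11% of the £159,396 excess over £103,100 is £17,533.56 ≥ base, so the credit is £0.
Commuter Credit: income exceeds £188,900 by £73,596 → 50 increments × £90 = £4,500 ≥ base, so the credit is £0.
Property Tax Rebate: £262,496 is below the £263,500 cutoff, so the full £4,550 applies.
Total: £0 + £0 + £4,550 = £4,550.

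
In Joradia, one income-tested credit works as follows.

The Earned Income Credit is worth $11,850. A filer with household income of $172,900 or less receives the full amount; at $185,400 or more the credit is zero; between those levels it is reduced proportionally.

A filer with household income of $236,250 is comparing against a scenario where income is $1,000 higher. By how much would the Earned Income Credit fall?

At $236,250 — $236,250 is at or above $185,400, so the credit is $0.
At $237,250 — $237,250 is at or above $185,400, so the credit is $0.
Lost: $0 − $0 = $0.

$0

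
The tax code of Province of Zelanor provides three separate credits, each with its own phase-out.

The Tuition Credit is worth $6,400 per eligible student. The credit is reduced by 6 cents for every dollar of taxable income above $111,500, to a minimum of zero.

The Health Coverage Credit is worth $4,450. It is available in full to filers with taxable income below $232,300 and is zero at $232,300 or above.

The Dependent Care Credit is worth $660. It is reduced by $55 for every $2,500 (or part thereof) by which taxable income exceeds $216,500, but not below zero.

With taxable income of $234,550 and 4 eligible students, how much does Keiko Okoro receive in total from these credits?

Tuition Credit: base = 4 × $6,400 = $25,600. 6% of the $123,050 excess over $111,500 is $7,383; credit = $25,600 − $7,383 = $18,217.
Health Coverage Credit: $234,550 meets or exceeds the $232,300 cutoff, so the credit is $0.
Dependent Care Credit: income exceeds $216,500 by $18,050, which is 8 full-or-partial $2,500 increments; reduction = 8 × $55 = $440, leaving $220.
Total: $18,217 + $0 + $220 = $18,437.

$18,437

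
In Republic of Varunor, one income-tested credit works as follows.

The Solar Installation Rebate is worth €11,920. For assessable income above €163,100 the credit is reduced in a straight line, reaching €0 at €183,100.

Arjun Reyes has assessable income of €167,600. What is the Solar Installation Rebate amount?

Solar Installation Rebate: €167,600 is €4,500 into a €20,000 phase-out range, leaving 15,500/20,000 of the credit: €11,920 × 15,500/20,000 = €9,238.

€9,238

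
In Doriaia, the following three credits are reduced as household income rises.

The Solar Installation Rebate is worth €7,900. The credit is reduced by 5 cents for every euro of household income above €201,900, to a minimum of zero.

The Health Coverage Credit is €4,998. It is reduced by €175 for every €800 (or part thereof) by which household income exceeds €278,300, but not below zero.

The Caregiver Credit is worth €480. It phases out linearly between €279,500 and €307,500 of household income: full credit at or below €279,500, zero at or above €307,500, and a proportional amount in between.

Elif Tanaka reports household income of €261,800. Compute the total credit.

Solar Installation Rebate: 5% of the €59,900 excess over €201,900 is €2,995; credit = €7,900 − €2,995 = €4,905.
Health Coverage Credit: €261,800 is at or below the €278,300 threshold, so the full €4,998 applies.
Caregiver Credit: €261,800 is at or below the €279,500 threshold, so the full €480 applies.
Total: €4,905 + €4,998 + €480 = €10,383.

€10,383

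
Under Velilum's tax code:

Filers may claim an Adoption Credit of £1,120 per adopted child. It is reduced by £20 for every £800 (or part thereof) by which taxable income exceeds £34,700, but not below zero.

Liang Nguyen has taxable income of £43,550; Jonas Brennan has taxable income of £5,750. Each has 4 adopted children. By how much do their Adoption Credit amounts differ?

Liang (£43,550): Adoption Credit: base = 4 × £1,120 = £4,480. income exceeds £34,700 by £8,850, which is 12 full-or-partial £800 increments; reduction = 12 × £20 = £240, leaving £4,240.
Jonas (£5,750): Adoption Credit: base = 4 × £1,120 = £4,480. £5,750 is at or below the £34,700 threshold, so the full £4,480 applies.
Difference: |£4,240 − £4,480| = £240.

£240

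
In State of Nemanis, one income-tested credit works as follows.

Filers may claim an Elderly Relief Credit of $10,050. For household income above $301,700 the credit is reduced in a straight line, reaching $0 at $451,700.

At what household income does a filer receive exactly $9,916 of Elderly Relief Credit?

$9,916 is 9,916/10,050 of the full $10,050, so 134/10,050 of the $150,000 range has been used: income = $301,700 + $150,000 × 134/10,050 = $303,700.

$303,700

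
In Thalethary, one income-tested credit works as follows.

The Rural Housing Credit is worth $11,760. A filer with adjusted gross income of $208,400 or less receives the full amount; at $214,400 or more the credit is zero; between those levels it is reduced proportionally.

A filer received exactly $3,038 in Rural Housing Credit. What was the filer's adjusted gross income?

$212,850

$3,038 is 3,038/11,760 of the full $11,760, so 8,722/11,760 of the $6,000 range has been used: income = $208,400 + $6,000 × 8,722/11,760 = $212,850.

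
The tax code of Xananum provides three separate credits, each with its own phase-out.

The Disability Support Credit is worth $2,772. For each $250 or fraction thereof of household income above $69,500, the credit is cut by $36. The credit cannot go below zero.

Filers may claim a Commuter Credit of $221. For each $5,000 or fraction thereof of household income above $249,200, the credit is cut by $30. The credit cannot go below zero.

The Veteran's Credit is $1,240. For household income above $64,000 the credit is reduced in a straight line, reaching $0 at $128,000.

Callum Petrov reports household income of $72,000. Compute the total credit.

Disability Support Credit: income exceeds $69,500 by $2,500, which is 10 full-or-partial $250 increments; reduction = 10 × $36 = $360, leaving $2,412.
Commuter Credit: $72,000 is at or below the $249,200 threshold, so the full $221 applies.
Veteran's Credit: $72,000 is $8,000 into a $64,000 phase-out range, leaving 56,000/64,000 of the credit: $1,240 × 56,000/64,000 = $1,085.
Total: $2,412 + $221 + $1,085 = $3,718.

$3,718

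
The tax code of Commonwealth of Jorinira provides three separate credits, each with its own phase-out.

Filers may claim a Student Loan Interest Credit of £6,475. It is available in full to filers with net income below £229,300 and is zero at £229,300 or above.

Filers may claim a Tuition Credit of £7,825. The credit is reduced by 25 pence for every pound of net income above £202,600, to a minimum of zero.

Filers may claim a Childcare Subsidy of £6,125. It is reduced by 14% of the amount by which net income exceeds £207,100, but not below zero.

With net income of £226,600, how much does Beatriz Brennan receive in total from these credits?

Student Loan Interest Credit: £226,600 is below the £229,300 cutoff, so the full £6,475 applies.
Tuition Credit: 25% of the £24,000 excess over £202,600 is £6,000; credit = £7,825 − £6,000 = £1,825.
Childcare Subsidy: 14% of the £19,500 excess over £207,100 is £2,730; credit = £6,125 − £2,730 = £3,395.
Total: £6,475 + £1,825 + £3,395 = £11,695.

£11,695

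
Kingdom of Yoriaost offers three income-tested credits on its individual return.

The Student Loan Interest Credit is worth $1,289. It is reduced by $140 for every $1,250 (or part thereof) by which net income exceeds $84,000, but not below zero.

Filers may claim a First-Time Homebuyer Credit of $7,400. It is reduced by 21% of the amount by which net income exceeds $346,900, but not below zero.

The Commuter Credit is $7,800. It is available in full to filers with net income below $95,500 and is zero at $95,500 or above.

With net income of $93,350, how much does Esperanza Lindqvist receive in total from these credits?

Student Loan Interest Credit: income exceeds $84,000 by $9,350, which is 8 full-or-partial $1,250 increments; reduction = 8 × $140 = $1,120, leaving $169.
First-Time Homebuyer Credit: $93,350 is at or below the $346,900 threshold, so the full $7,400 applies.
Commuter Credit: $93,350 is below the $95,500 cutoff, so the full $7,800 applies.
Total: $169 + $7,400 + $7,800 = $15,369.

$15,369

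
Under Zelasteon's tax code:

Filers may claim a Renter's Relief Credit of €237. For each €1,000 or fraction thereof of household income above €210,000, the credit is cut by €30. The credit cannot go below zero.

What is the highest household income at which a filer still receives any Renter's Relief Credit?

€217,000

After 7 increments the reduction is 7 × €30 = €210, leaving €27; one more increment wipes it out. Increment 7 ends at excess 7 × €1,000 = €7,000, so the highest qualifying income is €210,000 + €7,000 = €217,000.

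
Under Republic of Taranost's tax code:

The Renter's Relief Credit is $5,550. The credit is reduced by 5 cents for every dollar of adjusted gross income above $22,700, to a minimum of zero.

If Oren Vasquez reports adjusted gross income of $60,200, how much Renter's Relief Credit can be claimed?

$3,675

Renter's Relief Credit: 5% of the $37,500 excess over $22,700 is $1,875; credit = $5,550 − $1,875 = $3,675.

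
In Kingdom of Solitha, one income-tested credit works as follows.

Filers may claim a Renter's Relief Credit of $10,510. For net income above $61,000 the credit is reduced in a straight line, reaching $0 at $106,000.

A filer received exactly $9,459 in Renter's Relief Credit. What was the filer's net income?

$65,500

$9,459 is 9,459/10,510 of the full $10,510, so 1,051/10,510 of the $45,000 range has been used: income = $61,000 + $45,000 × 1,051/10,510 = $65,500.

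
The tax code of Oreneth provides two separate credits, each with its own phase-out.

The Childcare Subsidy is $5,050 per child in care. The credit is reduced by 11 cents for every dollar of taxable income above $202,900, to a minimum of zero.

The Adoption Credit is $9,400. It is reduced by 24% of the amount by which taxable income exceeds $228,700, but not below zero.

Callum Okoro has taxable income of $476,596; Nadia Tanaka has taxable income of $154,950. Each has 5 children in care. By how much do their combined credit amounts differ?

$34,650

Callum ($476,596): Childcare Subsidy: base = 5 × $5,050 = $25,250. 11% of the $273,696 excess over $202,900 is $30,106.56 ≥ base, so the credit is $0. Adoption Credit: 24% of the $247,896 excess over $228,700 is $59,495.04 ≥ base, so the credit is $0. total $0 + $0 = $0
Nadia ($154,950): Childcare Subsidy: base = 5 × $5,050 = $25,250. $154,950 is at or below the $202,900 threshold, so the full $25,250 applies. Adoption Credit: $154,950 is at or below the $228,700 threshold, so the full $9,400 applies. total $25,250 + $9,400 = $34,650
Difference: |$0 − $34,650| = $34,650.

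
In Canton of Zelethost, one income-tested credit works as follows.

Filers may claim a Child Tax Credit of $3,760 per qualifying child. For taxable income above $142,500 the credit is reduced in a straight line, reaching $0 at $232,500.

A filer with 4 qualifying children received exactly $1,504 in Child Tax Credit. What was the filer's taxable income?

Full credit = 4 × $3,760 = $15,040.
$1,504 is 1,504/15,040 of the full $15,040, so 13,536/15,040 of the $90,000 range has been used: income = $142,500 + $90,000 × 13,536/15,040 = $223,500.

$223,500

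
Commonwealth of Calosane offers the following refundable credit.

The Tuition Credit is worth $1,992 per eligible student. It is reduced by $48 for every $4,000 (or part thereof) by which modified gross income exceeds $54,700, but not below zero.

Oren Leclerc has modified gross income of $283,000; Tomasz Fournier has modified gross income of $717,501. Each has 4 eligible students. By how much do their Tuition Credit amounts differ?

Oren ($283,000): Tuition Credit: base = 4 × $1,992 = $7,968. income exceeds $54,700 by $228,300, which is 58 full-or-partial $4,000 increments; reduction = 58 × $48 = $2,784, leaving $5,184.
Tomasz ($717,501): Tuition Credit: base = 4 × $1,992 = $7,968. income exceeds $54,700 by $662,801 → 166 increments × $48 = $7,968 ≥ base, so the credit is $0.
Difference: |$5,184 − $0| = $5,184.

$5,184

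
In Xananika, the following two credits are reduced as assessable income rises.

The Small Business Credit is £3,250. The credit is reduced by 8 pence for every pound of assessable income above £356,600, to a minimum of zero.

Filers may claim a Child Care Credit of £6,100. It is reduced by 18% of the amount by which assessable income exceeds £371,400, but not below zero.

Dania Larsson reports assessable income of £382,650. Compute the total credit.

Small Business Credit: 8% of the £26,050 excess over £356,600 is £2,084; credit = £3,250 − £2,084 = £1,166.
Child Care Credit: 18% of the £11,250 excess over £371,400 is £2,025; credit = £6,100 − £2,025 = £4,075.
Total: £1,166 + £4,075 = £5,241.

£5,241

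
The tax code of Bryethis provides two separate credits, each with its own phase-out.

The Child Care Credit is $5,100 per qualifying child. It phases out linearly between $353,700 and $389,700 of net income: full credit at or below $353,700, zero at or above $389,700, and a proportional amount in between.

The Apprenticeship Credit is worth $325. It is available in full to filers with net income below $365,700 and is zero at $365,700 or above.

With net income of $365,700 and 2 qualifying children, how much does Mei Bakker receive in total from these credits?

Child Care Credit: base = 2 × $5,100 = $10,200. $365,700 is $12,000 into a $36,000 phase-out range, leaving 24,000/36,000 of the credit: $10,200 × 24,000/36,000 = $6,800.
Apprenticeship Credit: $365,700 meets or exceeds the $365,700 cutoff, so the credit is $0.
Total: $6,800 + $0 = $6,800.

$6,800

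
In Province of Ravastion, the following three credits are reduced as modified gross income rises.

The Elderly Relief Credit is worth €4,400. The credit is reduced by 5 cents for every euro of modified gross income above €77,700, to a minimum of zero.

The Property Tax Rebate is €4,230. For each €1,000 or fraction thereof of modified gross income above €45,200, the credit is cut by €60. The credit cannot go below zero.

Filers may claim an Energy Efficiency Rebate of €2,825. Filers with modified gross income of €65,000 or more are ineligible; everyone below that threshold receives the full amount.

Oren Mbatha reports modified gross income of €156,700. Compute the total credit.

€450

Elderly Relief Credit: 5% of the €79,000 excess over €77,700 is €3,950; credit = €4,400 − €3,950 = €450.
Property Tax Rebate: income exceeds €45,200 by €111,500 → 112 increments × €60 = €6,720 ≥ base, so the credit is €0.
Energy Efficiency Rebate: €156,700 meets or exceeds the €65,000 cutoff, so the credit is €0.
Total: €450 + €0 + €0 = €450.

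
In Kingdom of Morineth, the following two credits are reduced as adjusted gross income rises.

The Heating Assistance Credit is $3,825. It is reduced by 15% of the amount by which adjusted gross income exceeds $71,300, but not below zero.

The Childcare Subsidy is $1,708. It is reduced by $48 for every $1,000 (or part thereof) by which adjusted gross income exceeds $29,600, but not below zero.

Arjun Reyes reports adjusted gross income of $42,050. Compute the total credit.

Heating Assistance Credit: $42,050 is at or below the $71,300 threshold, so the full $3,825 applies.
Childcare Subsidy: income exceeds $29,600 by $12,450, which is 13 full-or-partial $1,000 increments; reduction = 13 × $48 = $624, leaving $1,084.
Total: $3,825 + $1,084 = $4,909.

$4,909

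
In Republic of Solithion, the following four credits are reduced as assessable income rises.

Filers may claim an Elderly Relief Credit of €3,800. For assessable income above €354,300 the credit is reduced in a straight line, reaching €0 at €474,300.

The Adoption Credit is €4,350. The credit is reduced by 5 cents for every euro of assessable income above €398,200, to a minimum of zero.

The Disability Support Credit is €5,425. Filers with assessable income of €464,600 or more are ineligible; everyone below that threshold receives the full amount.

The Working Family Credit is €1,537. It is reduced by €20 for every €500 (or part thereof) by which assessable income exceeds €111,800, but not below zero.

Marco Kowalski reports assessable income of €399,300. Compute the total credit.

Elderly Relief Credit: €399,300 is €45,000 into a €120,000 phase-out range, leaving 75,000/120,000 of the credit: €3,800 × 75,000/120,000 = €2,375.
Adoption Credit: 5% of the €1,100 excess over €398,200 is €55; credit = €4,350 − €55 = €4,295.
Disability Support Credit: €399,300 is below the €464,600 cutoff, so the full €5,425 applies.
Working Family Credit: income exceeds €111,800 by €287,500 → 575 increments × €20 = €11,500 ≥ base, so the credit is €0.
Total: €2,375 + €4,295 + €5,425 + €0 = €12,095.

€12,095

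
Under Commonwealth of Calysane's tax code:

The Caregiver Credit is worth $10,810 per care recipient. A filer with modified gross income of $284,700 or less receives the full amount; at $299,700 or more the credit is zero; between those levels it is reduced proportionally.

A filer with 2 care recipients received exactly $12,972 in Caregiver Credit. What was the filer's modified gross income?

$290,700

Full credit = 2 × $10,810 = $21,620.
$12,972 is 12,972/21,620 of the full $21,620, so 8,648/21,620 of the $15,000 range has been used: income = $284,700 + $15,000 × 8,648/21,620 = $290,700.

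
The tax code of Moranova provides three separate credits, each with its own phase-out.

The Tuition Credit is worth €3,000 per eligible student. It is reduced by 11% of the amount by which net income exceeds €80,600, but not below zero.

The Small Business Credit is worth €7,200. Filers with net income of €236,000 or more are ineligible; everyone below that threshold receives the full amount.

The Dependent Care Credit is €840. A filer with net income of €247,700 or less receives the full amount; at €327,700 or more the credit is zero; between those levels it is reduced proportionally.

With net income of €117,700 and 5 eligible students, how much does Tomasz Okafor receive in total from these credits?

Tuition Credit: base = 5 × €3,000 = €15,000. 11% of the €37,100 excess over €80,600 is €4,081; credit = €15,000 − €4,081 = €10,919.
Small Business Credit: €117,700 is below the €236,000 cutoff, so the full €7,200 applies.
Dependent Care Credit: €117,700 is at or below the €247,700 threshold, so the full €840 applies.
Total: €10,919 + €7,200 + €840 = €18,959.

€18,959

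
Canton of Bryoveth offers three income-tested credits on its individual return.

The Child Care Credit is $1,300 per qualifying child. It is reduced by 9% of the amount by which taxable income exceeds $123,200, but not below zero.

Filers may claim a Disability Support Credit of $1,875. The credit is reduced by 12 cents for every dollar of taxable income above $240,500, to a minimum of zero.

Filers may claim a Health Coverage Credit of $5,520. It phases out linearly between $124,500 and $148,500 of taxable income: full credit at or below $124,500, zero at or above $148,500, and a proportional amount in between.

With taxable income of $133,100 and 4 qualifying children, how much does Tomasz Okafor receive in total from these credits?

$9,726

Child Care Credit: base = 4 × $1,300 = $5,200. 9% of the $9,900 excess over $123,200 is $891; credit = $5,200 − $891 = $4,309.
Disability Support Credit: $133,100 is at or below the $240,500 threshold, so the full $1,875 applies.
Health Coverage Credit: $133,100 is $8,600 into a $24,000 phase-out range, leaving 15,400/24,000 of the credit: $5,520 × 15,400/24,000 = $3,542.
Total: $4,309 + $1,875 + $3,542 = $9,726.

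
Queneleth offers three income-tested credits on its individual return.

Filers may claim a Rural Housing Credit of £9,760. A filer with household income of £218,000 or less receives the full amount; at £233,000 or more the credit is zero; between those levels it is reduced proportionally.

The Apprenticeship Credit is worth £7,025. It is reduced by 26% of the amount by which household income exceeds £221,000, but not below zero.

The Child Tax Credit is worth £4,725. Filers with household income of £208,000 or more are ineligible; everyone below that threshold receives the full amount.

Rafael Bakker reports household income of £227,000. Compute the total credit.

£9,369

Rural Housing Credit: £227,000 is £9,000 into a £15,000 phase-out range, leaving 6,000/15,000 of the credit: £9,760 × 6,000/15,000 = £3,904.
Apprenticeship Credit: 26% of the £6,000 excess over £221,000 is £1,560; credit = £7,025 − £1,560 = £5,465.
Child Tax Credit: £227,000 meets or exceeds the £208,000 cutoff, so the credit is £0.
Total: £3,904 + £5,465 + £0 = £9,369.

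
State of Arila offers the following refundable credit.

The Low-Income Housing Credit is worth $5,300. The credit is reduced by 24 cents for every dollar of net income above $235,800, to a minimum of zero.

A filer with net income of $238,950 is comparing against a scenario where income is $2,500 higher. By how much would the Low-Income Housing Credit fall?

At $238,950 — 24% of the $3,150 excess over $235,800 is $756; credit = $5,300 − $756 = $4,544.
At $241,450 — 24% of the $5,650 excess over $235,800 is $1,356; credit = $5,300 − $1,356 = $3,944.
Lost: $4,544 − $3,944 = $600.

$600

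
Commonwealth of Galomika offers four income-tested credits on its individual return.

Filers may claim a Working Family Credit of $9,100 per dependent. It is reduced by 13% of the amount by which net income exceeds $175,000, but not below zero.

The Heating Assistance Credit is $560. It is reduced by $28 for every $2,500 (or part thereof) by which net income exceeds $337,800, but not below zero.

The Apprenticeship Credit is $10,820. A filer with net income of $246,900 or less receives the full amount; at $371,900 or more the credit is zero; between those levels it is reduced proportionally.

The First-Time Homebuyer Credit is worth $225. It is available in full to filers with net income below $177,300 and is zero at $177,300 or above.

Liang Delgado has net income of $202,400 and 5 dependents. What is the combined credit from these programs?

$53,318

Working Family Credit: base = 5 × $9,100 = $45,500. 13% of the $27,400 excess over $175,000 is $3,562; credit = $45,500 − $3,562 = $41,938.
Heating Assistance Credit: $202,400 is at or below the $337,800 threshold, so the full $560 applies.
Apprenticeship Credit: $202,400 is at or below the $246,900 threshold, so the full $10,820 applies.
First-Time Homebuyer Credit: $202,400 meets or exceeds the $177,300 cutoff, so the credit is $0.
Total: $41,938 + $560 + $10,820 + $0 = $53,318.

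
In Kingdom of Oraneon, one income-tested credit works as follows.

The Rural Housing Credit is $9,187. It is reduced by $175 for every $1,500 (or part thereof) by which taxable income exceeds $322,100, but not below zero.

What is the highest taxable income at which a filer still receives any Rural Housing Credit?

$400,100

After 52 increments the reduction is 52 × $175 = $9,100, leaving $87; one more increment wipes it out. Increment 52 ends at excess 52 × $1,500 = $78,000, so the highest qualifying income is $322,100 + $78,000 = $400,100.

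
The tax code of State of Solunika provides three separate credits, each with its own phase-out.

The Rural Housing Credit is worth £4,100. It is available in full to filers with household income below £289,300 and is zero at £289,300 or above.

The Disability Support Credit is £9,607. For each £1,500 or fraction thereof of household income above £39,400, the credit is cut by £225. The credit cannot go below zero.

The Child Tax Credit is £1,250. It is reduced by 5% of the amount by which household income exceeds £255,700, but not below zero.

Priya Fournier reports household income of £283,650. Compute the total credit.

Rural Housing Credit: £283,650 is below the £289,300 cutoff, so the full £4,100 applies.
Disability Support Credit: income exceeds £39,400 by £244,250 → 163 increments × £225 = £36,675 ≥ base, so the credit is £0.
Child Tax Credit: 5% of the £27,950 excess over £255,700 is £1,397.50 ≥ base, so the credit is £0.
Total: £4,100 + £0 + £0 = £4,100.

£4,100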